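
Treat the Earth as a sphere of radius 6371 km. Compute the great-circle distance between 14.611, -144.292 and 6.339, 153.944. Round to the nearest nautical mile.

Δλ = 153.944 − -144.292 = 298.236°; wrapped into (−180°, 180°]: -61.764°.
Δφ = 6.339 − 14.611 = -8.272°.
a = sin²(Δφ/2) + cos φ₁ · cos φ₂ · sin²(Δλ/2) = 0.258571.
c = 2·atan2(√a, √(1−a)) = 1.06688 rad → d = 6371·c ≈ 6797.10 km ≈ 3670.14 nmi.

3670 nmi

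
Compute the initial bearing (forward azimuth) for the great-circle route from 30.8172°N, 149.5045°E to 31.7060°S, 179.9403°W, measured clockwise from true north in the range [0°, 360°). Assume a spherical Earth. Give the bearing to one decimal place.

152.4°

Δλ = -179.9403 − 149.5045 = -329.4448°; wrapped into (−180°, 180°]: 30.5552°.
θ = atan2( sin Δλ · cos φ₂ , cos φ₁ · sin φ₂ − sin φ₁ · cos φ₂ · cos Δλ )
  = atan2(0.43250, -0.82668) = 152.383° → normalised to [0°, 360°): 152.383°.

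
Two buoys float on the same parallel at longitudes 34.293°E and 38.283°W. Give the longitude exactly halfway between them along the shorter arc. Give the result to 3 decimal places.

1.995°W

Signed shortest Δλ from +34.293° to -38.283° is -72.576°.
Midpoint longitude = +34.293° + (-72.576°)/2 = +34.293° − 36.288° = -1.995°.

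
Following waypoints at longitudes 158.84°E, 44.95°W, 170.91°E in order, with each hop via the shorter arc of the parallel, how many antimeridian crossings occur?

Leg 1: +158.84° → -44.95°, shortest Δλ = 156.21° (east) — crosses 180°.
Leg 2: -44.95° → +170.91°, shortest Δλ = -144.14° (west) — crosses 180°.
Total crossings: 2.

2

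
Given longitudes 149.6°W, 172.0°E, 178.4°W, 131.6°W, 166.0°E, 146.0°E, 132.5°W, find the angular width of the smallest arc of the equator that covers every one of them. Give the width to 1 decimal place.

Sort the longitudes: -178.4°, -149.6°, -132.5°, -131.6°, +146.0°, +166.0°, +172.0°.
Eastward gaps between consecutive values (wrapping around): 28.8°, 17.1°, 0.9°, 277.6°, 20.0°, 6.0°, 9.6°.
Largest gap = 277.6° ⇒ minimal covering band is its complement: 360° − 277.6° = 82.4°.
Band runs from +146.0° eastward to -131.6°, crossing the antimeridian.

82.4°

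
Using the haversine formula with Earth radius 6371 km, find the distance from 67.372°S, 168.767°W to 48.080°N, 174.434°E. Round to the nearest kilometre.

12915 km

Δλ = 174.434 − -168.767 = 343.201°; wrapped into (−180°, 180°]: -16.799°.
Δφ = 48.080 − -67.372 = 115.452°.
a = sin²(Δφ/2) + cos φ₁ · cos φ₂ · sin²(Δλ/2) = 0.720362.
c = 2·atan2(√a, √(1−a)) = 2.02720 rad → d = 6371·c ≈ 12915.30 km.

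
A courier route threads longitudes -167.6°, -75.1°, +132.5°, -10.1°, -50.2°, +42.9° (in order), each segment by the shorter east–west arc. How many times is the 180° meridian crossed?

1

Leg 1: -167.6° → -75.1°, shortest Δλ = 92.5° (east) — does not cross 180°.
Leg 2: -75.1° → +132.5°, shortest Δλ = -152.4° (west) — crosses 180°.
Leg 3: +132.5° → -10.1°, shortest Δλ = -142.6° (west) — does not cross 180°.
Leg 4: -10.1° → -50.2°, shortest Δλ = -40.1° (west) — does not cross 180°.
Leg 5: -50.2° → +42.9°, shortest Δλ = 93.1° (east) — does not cross 180°.
Total crossings: 1.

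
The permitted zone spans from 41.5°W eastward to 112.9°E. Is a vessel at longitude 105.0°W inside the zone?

No

Band width going east from -41.5° to +112.9°: ((112.9 − -41.5) mod 360) = 154.4°.
Offset of -105.0° east of the west edge: ((-105.0 − -41.5) mod 360) = 296.5°.
296.5° > 154.4° ⇒ outside.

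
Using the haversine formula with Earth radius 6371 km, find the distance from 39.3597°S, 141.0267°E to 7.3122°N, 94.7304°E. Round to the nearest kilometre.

Δλ = 94.7304 − 141.0267 = -46.2963°.
Δφ = 7.3122 − -39.3597 = 46.6719°.
a = sin²(Δφ/2) + cos φ₁ · cos φ₂ · sin²(Δλ/2) = 0.275424.
c = 2·atan2(√a, √(1−a)) = 1.10498 rad → d = 6371·c ≈ 7039.84 km.

7040 km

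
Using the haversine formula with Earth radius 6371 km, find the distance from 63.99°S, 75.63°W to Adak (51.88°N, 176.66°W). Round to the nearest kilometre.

15496 km

Δλ = -176.66 − -75.63 = -101.03°.
Δφ = 51.88 − -63.99 = 115.87°.
a = sin²(Δφ/2) + cos φ₁ · cos φ₂ · sin²(Δλ/2) = 0.879416.
c = 2·atan2(√a, √(1−a)) = 2.43231 rad → d = 6371·c ≈ 15496.27 km.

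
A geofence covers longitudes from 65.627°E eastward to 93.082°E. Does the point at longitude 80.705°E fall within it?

Band width going east from +65.627° to +93.082°: ((93.082 − 65.627) mod 360) = 27.455°.
Offset of +80.705° east of the west edge: ((80.705 − 65.627) mod 360) = 15.078°.
15.078° ≤ 27.455° ⇒ inside.

Yes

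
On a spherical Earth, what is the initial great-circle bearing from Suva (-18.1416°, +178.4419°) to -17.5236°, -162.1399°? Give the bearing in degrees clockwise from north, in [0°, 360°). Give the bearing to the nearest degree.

91°

Δλ = -162.1399 − 178.4419 = -340.5818°; wrapped into (−180°, 180°]: 19.4182°.
θ = atan2( sin Δλ · cos φ₂ , cos φ₁ · sin φ₂ − sin φ₁ · cos φ₂ · cos Δλ )
  = atan2(0.31703, -0.00610) = 91.103° → normalised to [0°, 360°): 91.103°.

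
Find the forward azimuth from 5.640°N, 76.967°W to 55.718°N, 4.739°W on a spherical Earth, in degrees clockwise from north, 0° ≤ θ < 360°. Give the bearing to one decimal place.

33.7°

Δλ = -4.739 − -76.967 = 72.228°.
θ = atan2( sin Δλ · cos φ₂ , cos φ₁ · sin φ₂ − sin φ₁ · cos φ₂ · cos Δλ )
  = atan2(0.53639, 0.80538) = 33.664° → normalised to [0°, 360°): 33.664°.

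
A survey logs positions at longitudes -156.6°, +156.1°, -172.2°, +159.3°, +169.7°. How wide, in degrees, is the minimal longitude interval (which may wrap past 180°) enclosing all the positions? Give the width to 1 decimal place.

47.3°

Sort the longitudes: -172.2°, -156.6°, +156.1°, +159.3°, +169.7°.
Eastward gaps between consecutive values (wrapping around): 15.6°, 312.7°, 3.2°, 10.4°, 18.1°.
Largest gap = 312.7° ⇒ minimal covering band is its complement: 360° − 312.7° = 47.3°.
Band runs from +156.1° eastward to -156.6°, crossing the antimeridian.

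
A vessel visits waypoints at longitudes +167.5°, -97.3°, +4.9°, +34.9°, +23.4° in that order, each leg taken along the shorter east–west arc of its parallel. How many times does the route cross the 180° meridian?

1

Leg 1: +167.5° → -97.3°, shortest Δλ = 95.2° (east) — crosses 180°.
Leg 2: -97.3° → +4.9°, shortest Δλ = 102.2° (east) — does not cross 180°.
Leg 3: +4.9° → +34.9°, shortest Δλ = 30.0° (east) — does not cross 180°.
Leg 4: +34.9° → +23.4°, shortest Δλ = -11.5° (west) — does not cross 180°.
Total crossings: 1.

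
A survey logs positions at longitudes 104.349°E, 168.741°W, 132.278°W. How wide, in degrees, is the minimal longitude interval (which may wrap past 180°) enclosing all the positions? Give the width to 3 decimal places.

Sort the longitudes: -168.741°, -132.278°, +104.349°.
Eastward gaps between consecutive values (wrapping around): 36.463°, 236.627°, 86.910°.
Largest gap = 236.627° ⇒ minimal covering band is its complement: 360° − 236.627° = 123.373°.
Band runs from +104.349° eastward to -132.278°, crossing the antimeridian.

123.373°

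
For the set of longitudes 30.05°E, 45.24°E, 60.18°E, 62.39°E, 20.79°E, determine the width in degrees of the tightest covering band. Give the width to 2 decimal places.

41.60°

Sort the longitudes: +20.79°, +30.05°, +45.24°, +60.18°, +62.39°.
Eastward gaps between consecutive values (wrapping around): 9.26°, 15.19°, 14.94°, 2.21°, 318.40°.
Largest gap = 318.40° ⇒ minimal covering band is its complement: 360° − 318.40° = 41.60°.
Band runs from +20.79° eastward to +62.39°.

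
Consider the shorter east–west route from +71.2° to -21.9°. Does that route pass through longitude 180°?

No

Signed shortest Δλ = ((-21.9 − 71.2 + 180) mod 360) − 180 = -93.1°.
Going west by 93.1° from +71.2° reaches -21.9° without touching 180°.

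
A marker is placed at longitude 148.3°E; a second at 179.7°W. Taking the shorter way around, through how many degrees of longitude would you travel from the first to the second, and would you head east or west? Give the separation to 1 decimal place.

32.0° east

Raw difference: -179.7 − 148.3 = -328.0°.
Normalise into (−180°, 180°]: -328.0° + 360° = 32.0°.
Positive ⇒ the second point lies to the east; separation 32.0°.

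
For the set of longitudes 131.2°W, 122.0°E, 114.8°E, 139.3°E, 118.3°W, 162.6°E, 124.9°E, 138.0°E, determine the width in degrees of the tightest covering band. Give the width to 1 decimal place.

126.9°

Sort the longitudes: -131.2°, -118.3°, +114.8°, +122.0°, +124.9°, +138.0°, +139.3°, +162.6°.
Eastward gaps between consecutive values (wrapping around): 12.9°, 233.1°, 7.2°, 2.9°, 13.1°, 1.3°, 23.3°, 66.2°.
Largest gap = 233.1° ⇒ minimal covering band is its complement: 360° − 233.1° = 126.9°.
Band runs from +114.8° eastward to -118.3°, crossing the antimeridian.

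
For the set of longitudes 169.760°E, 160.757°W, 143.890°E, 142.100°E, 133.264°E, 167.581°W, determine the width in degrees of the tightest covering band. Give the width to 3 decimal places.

65.979°

Sort the longitudes: -167.581°, -160.757°, +133.264°, +142.100°, +143.890°, +169.760°.
Eastward gaps between consecutive values (wrapping around): 6.824°, 294.021°, 8.836°, 1.790°, 25.870°, 22.659°.
Largest gap = 294.021° ⇒ minimal covering band is its complement: 360° − 294.021° = 65.979°.
Band runs from +133.264° eastward to -160.757°, crossing the antimeridian.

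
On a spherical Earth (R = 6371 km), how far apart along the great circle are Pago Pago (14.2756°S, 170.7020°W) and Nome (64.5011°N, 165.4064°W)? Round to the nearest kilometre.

Δλ = -165.4064 − -170.7020 = 5.2956°.
Δφ = 64.5011 − -14.2756 = 78.7767°.
a = sin²(Δφ/2) + cos φ₁ · cos φ₂ · sin²(Δλ/2) = 0.403574.
c = 2·atan2(√a, √(1−a)) = 1.37673 rad → d = 6371·c ≈ 8771.13 km.

8771 km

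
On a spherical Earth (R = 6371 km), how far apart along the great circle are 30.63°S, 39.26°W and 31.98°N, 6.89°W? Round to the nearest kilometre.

7752 km

Δλ = -6.89 − -39.26 = 32.37°.
Δφ = 31.98 − -30.63 = 62.61°.
a = sin²(Δφ/2) + cos φ₁ · cos φ₂ · sin²(Δλ/2) = 0.326686.
c = 2·atan2(√a, √(1−a)) = 1.21682 rad → d = 6371·c ≈ 7752.38 km.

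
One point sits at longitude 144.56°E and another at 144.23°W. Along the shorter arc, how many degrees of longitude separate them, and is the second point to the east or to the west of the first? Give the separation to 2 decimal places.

71.21° east

Raw difference: -144.23 − 144.56 = -288.79°.
Normalise into (−180°, 180°]: -288.79° + 360° = 71.21°.
Positive ⇒ the second point lies to the east; separation 71.21°.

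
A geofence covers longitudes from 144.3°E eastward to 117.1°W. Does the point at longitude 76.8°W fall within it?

Band width going east from +144.3° to -117.1°: ((-117.1 − 144.3) mod 360) = 98.6°.
Offset of -76.8° east of the west edge: ((-76.8 − 144.3) mod 360) = 138.9°.
138.9° > 98.6° ⇒ outside.

No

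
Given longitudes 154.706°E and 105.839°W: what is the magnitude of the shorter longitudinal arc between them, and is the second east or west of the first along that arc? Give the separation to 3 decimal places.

99.455° east

Raw difference: -105.839 − 154.706 = -260.545°.
Normalise into (−180°, 180°]: -260.545° + 360° = 99.455°.
Positive ⇒ the second point lies to the east; separation 99.455°.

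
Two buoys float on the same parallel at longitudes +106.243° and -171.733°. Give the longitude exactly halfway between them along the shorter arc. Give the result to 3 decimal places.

Signed shortest Δλ from +106.243° to -171.733° is +82.024°.
Midpoint longitude = +106.243° + (+82.024°)/2 = +106.243° + 41.012° = +147.255°.
(The naïve average (+106.243 + -171.733)/2 = -32.745° is on the wrong side of the globe.)

+147.255°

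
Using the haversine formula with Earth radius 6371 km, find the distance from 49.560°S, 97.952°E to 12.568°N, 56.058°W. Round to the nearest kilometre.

15265 km

Δλ = -56.058 − 97.952 = -154.010°.
Δφ = 12.568 − -49.560 = 62.128°.
a = sin²(Δφ/2) + cos φ₁ · cos φ₂ · sin²(Δλ/2) = 0.867347.
c = 2·atan2(√a, √(1−a)) = 2.39601 rad → d = 6371·c ≈ 15264.99 km.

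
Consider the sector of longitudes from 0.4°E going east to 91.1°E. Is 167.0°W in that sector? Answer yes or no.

Band width going east from +0.4° to +91.1°: ((91.1 − 0.4) mod 360) = 90.7°.
Offset of -167.0° east of the west edge: ((-167.0 − 0.4) mod 360) = 192.6°.
192.6° > 90.7° ⇒ outside.

No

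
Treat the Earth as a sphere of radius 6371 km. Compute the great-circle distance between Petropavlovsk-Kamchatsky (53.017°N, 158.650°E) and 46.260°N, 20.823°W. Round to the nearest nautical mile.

4847 nmi

Δλ = -20.823 − 158.650 = -179.473°.
Δφ = 46.260 − 53.017 = -6.757°.
a = sin²(Δφ/2) + cos φ₁ · cos φ₂ · sin²(Δλ/2) = 0.419387.
c = 2·atan2(√a, √(1−a)) = 1.40886 rad → d = 6371·c ≈ 8975.87 km ≈ 4846.58 nmi.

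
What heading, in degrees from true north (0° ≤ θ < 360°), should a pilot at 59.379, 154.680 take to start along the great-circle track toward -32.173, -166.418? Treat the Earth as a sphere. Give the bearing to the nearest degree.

Δλ = -166.418 − 154.680 = -321.098°; wrapped into (−180°, 180°]: 38.902°.
θ = atan2( sin Δλ · cos φ₂ , cos φ₁ · sin φ₂ − sin φ₁ · cos φ₂ · cos Δλ )
  = atan2(0.53156, -0.83809) = 147.615° → normalised to [0°, 360°): 147.615°.

148°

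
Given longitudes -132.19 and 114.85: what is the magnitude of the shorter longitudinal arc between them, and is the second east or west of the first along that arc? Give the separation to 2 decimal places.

Raw difference: 114.85 − -132.19 = 247.04°.
Normalise into (−180°, 180°]: 247.04° − 360° = -112.96°.
Negative ⇒ the second point lies to the west; separation 112.96°.

112.96° west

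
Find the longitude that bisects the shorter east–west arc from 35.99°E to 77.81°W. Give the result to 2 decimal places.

Signed shortest Δλ from +35.99° to -77.81° is -113.80°.
Midpoint longitude = +35.99° + (-113.80°)/2 = +35.99° − 56.90° = -20.91°.

20.91°W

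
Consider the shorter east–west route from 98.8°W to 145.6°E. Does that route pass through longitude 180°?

Naïve |145.6 − -98.8| = 244.4° > 180°, so the shorter arc goes the other way round — across 180°.
Signed shortest Δλ = ((145.6 − -98.8 + 180) mod 360) − 180 = -115.6°.
Going west by 115.6° from -98.8° passes through 180° before reaching +145.6°.

Yes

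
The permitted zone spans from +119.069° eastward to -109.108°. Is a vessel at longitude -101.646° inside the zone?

Band width going east from +119.069° to -109.108°: ((-109.108 − 119.069) mod 360) = 131.823°.
Offset of -101.646° east of the west edge: ((-101.646 − 119.069) mod 360) = 139.285°.
139.285° > 131.823° ⇒ outside.

No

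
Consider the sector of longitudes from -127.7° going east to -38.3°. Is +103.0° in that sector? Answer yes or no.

Band width going east from -127.7° to -38.3°: ((-38.3 − -127.7) mod 360) = 89.4°.
Offset of +103.0° east of the west edge: ((103.0 − -127.7) mod 360) = 230.7°.
230.7° > 89.4° ⇒ outside.

No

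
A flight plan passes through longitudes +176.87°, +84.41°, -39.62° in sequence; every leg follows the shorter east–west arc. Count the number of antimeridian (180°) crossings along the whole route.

Leg 1: +176.87° → +84.41°, shortest Δλ = -92.46° (west) — does not cross 180°.
Leg 2: +84.41° → -39.62°, shortest Δλ = -124.03° (west) — does not cross 180°.
Total crossings: 0.

0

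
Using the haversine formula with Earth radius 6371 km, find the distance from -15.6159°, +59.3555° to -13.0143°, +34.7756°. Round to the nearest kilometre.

2663 km

Δλ = 34.7756 − 59.3555 = -24.5799°.
Δφ = -13.0143 − -15.6159 = 2.6016°.
a = sin²(Δφ/2) + cos φ₁ · cos φ₂ · sin²(Δλ/2) = 0.043031.
c = 2·atan2(√a, √(1−a)) = 0.41791 rad → d = 6371·c ≈ 2662.52 km.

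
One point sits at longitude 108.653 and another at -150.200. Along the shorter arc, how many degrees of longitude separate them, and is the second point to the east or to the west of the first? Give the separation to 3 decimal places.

Raw difference: -150.200 − 108.653 = -258.853°.
Normalise into (−180°, 180°]: -258.853° + 360° = 101.147°.
Positive ⇒ the second point lies to the east; separation 101.147°.

101.147° east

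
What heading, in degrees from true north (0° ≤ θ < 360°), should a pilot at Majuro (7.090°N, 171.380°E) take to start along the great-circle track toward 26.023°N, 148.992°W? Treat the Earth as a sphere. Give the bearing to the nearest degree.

Δλ = -148.992 − 171.380 = -320.372°; wrapped into (−180°, 180°]: 39.628°.
θ = atan2( sin Δλ · cos φ₂ , cos φ₁ · sin φ₂ − sin φ₁ · cos φ₂ · cos Δλ )
  = atan2(0.57314, 0.34995) = 58.592° → normalised to [0°, 360°): 58.592°.

59°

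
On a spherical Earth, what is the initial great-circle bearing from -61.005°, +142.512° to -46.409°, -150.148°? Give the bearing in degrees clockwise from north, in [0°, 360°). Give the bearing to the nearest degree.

Δλ = -150.148 − 142.512 = -292.660°; wrapped into (−180°, 180°]: 67.340°.
θ = atan2( sin Δλ · cos φ₂ , cos φ₁ · sin φ₂ − sin φ₁ · cos φ₂ · cos Δλ )
  = atan2(0.63628, -0.11874) = 100.570° → normalised to [0°, 360°): 100.570°.

101°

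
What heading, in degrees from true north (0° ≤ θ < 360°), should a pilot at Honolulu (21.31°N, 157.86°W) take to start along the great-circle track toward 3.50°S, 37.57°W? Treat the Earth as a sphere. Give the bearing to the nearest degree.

Δλ = -37.57 − -157.86 = 120.29°.
θ = atan2( sin Δλ · cos φ₂ , cos φ₁ · sin φ₂ − sin φ₁ · cos φ₂ · cos Δλ )
  = atan2(0.86187, 0.12608) = 81.677° → normalised to [0°, 360°): 81.677°.

82°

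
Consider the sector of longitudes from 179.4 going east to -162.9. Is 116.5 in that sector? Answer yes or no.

Band width going east from +179.4° to -162.9°: ((-162.9 − 179.4) mod 360) = 17.7°.
Offset of +116.5° east of the west edge: ((116.5 − 179.4) mod 360) = 297.1°.
297.1° > 17.7° ⇒ outside.

No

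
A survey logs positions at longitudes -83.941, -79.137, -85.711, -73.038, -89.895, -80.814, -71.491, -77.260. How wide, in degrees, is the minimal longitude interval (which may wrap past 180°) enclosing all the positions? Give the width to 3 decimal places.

18.404°

Sort the longitudes: -89.895°, -85.711°, -83.941°, -80.814°, -79.137°, -77.260°, -73.038°, -71.491°.
Eastward gaps between consecutive values (wrapping around): 4.184°, 1.770°, 3.127°, 1.677°, 1.877°, 4.222°, 1.547°, 341.596°.
Largest gap = 341.596° ⇒ minimal covering band is its complement: 360° − 341.596° = 18.404°.
Band runs from -89.895° eastward to -71.491°.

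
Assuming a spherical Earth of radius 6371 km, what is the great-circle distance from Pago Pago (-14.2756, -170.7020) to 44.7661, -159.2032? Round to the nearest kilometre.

6667 km

Δλ = -159.2032 − -170.7020 = 11.4988°.
Δφ = 44.7661 − -14.2756 = 59.0417°.
a = sin²(Δφ/2) + cos φ₁ · cos φ₂ · sin²(Δλ/2) = 0.249698.
c = 2·atan2(√a, √(1−a)) = 1.04650 rad → d = 6371·c ≈ 6667.25 km.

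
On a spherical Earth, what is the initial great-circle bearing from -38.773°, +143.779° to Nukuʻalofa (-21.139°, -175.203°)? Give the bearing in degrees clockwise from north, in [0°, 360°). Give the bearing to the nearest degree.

Δλ = -175.203 − 143.779 = -318.982°; wrapped into (−180°, 180°]: 41.018°.
θ = atan2( sin Δλ · cos φ₂ , cos φ₁ · sin φ₂ − sin φ₁ · cos φ₂ · cos Δλ )
  = atan2(0.61213, 0.15954) = 75.392° → normalised to [0°, 360°): 75.392°.

75°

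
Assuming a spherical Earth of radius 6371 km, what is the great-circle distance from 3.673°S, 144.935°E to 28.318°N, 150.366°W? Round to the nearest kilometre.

7763 km

Δλ = -150.366 − 144.935 = -295.301°; wrapped into (−180°, 180°]: 64.699°.
Δφ = 28.318 − -3.673 = 31.991°.
a = sin²(Δφ/2) + cos φ₁ · cos φ₂ · sin²(Δλ/2) = 0.327466.
c = 2·atan2(√a, √(1−a)) = 1.21849 rad → d = 6371·c ≈ 7762.97 km.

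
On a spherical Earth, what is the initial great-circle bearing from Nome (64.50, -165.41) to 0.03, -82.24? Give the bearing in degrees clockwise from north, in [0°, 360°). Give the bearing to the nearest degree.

96°

Δλ = -82.24 − -165.41 = 83.17°.
θ = atan2( sin Δλ · cos φ₂ , cos φ₁ · sin φ₂ − sin φ₁ · cos φ₂ · cos Δλ )
  = atan2(0.99290, -0.10711) = 96.157° → normalised to [0°, 360°): 96.157°.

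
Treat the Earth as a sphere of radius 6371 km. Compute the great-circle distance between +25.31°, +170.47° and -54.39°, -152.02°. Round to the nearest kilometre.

Δλ = -152.02 − 170.47 = -322.49°; wrapped into (−180°, 180°]: 37.51°.
Δφ = -54.39 − 25.31 = -79.70°.
a = sin²(Δφ/2) + cos φ₁ · cos φ₂ · sin²(Δλ/2) = 0.465013.
c = 2·atan2(√a, √(1−a)) = 1.50077 rad → d = 6371·c ≈ 9561.38 km.

9561 km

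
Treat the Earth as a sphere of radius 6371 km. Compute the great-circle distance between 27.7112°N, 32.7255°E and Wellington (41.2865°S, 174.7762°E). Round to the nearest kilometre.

16261 km

Δλ = 174.7762 − 32.7255 = 142.0507°.
Δφ = -41.2865 − 27.7112 = -68.9977°.
a = sin²(Δφ/2) + cos φ₁ · cos φ₂ · sin²(Δλ/2) = 0.915701.
c = 2·atan2(√a, √(1−a)) = 2.55242 rad → d = 6371·c ≈ 16261.48 km.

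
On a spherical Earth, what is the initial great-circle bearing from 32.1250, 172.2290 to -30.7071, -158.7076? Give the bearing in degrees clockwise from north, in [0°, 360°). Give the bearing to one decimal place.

153.3°

Δλ = -158.7076 − 172.2290 = -330.9366°; wrapped into (−180°, 180°]: 29.0634°.
θ = atan2( sin Δλ · cos φ₂ , cos φ₁ · sin φ₂ − sin φ₁ · cos φ₂ · cos Δλ )
  = atan2(0.41767, -0.83210) = 153.346° → normalised to [0°, 360°): 153.346°.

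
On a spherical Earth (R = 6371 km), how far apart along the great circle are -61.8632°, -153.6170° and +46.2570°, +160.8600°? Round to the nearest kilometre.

Δλ = 160.8600 − -153.6170 = 314.4770°; wrapped into (−180°, 180°]: -45.5230°.
Δφ = 46.2570 − -61.8632 = 108.1202°.
a = sin²(Δφ/2) + cos φ₁ · cos φ₂ · sin²(Δλ/2) = 0.704313.
c = 2·atan2(√a, √(1−a)) = 1.99175 rad → d = 6371·c ≈ 12689.41 km.

12689 km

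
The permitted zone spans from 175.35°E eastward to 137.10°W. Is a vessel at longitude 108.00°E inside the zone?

Band width going east from +175.35° to -137.10°: ((-137.10 − 175.35) mod 360) = 47.55°.
Offset of +108.00° east of the west edge: ((108.00 − 175.35) mod 360) = 292.65°.
292.65° > 47.55° ⇒ outside.

No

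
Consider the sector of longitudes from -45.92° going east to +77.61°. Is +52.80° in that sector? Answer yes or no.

Yes

Band width going east from -45.92° to +77.61°: ((77.61 − -45.92) mod 360) = 123.53°.
Offset of +52.80° east of the west edge: ((52.80 − -45.92) mod 360) = 98.72°.
98.72° ≤ 123.53° ⇒ inside.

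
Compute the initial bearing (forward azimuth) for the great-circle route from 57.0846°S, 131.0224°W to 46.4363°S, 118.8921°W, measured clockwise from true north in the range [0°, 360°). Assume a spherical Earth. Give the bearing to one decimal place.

40.1°

Δλ = -118.8921 − -131.0224 = 12.1303°.
θ = atan2( sin Δλ · cos φ₂ , cos φ₁ · sin φ₂ − sin φ₁ · cos φ₂ · cos Δλ )
  = atan2(0.14482, 0.17186) = 40.119° → normalised to [0°, 360°): 40.119°.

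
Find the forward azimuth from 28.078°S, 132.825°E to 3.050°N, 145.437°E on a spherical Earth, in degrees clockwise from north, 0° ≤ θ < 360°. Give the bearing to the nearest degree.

23°

Δλ = 145.437 − 132.825 = 12.612°.
θ = atan2( sin Δλ · cos φ₂ , cos φ₁ · sin φ₂ − sin φ₁ · cos φ₂ · cos Δλ )
  = atan2(0.21804, 0.50561) = 23.328° → normalised to [0°, 360°): 23.328°.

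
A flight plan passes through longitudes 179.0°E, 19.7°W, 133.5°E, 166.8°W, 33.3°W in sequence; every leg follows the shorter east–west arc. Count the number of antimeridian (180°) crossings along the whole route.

2

Leg 1: +179.0° → -19.7°, shortest Δλ = 161.3° (east) — crosses 180°.
Leg 2: -19.7° → +133.5°, shortest Δλ = 153.2° (east) — does not cross 180°.
Leg 3: +133.5° → -166.8°, shortest Δλ = 59.7° (east) — crosses 180°.
Leg 4: -166.8° → -33.3°, shortest Δλ = 133.5° (east) — does not cross 180°.
Total crossings: 2.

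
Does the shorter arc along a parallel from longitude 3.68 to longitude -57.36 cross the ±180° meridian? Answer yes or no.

No

Signed shortest Δλ = ((-57.36 − 3.68 + 180) mod 360) − 180 = -61.04°.
Going west by 61.04° from +3.68° reaches -57.36° without touching 180°.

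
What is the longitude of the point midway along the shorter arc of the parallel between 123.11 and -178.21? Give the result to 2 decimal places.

Signed shortest Δλ from +123.11° to -178.21° is +58.68°.
Midpoint longitude = +123.11° + (+58.68°)/2 = +123.11° + 29.34° = +152.45°.
(The naïve average (+123.11 + -178.21)/2 = -27.55° is on the wrong side of the globe.)

+152.45°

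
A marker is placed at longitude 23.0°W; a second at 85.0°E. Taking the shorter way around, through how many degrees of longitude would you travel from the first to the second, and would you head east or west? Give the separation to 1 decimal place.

108.0° east

Raw difference: 85.0 − -23.0 = 108.0°.
Normalise into (−180°, 180°]: 108.0° stays 108.0°.
Positive ⇒ the second point lies to the east; separation 108.0°.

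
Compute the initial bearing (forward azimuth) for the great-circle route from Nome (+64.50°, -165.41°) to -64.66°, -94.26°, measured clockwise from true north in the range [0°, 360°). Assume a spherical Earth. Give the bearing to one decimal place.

141.8°

Δλ = -94.26 − -165.41 = 71.15°.
θ = atan2( sin Δλ · cos φ₂ , cos φ₁ · sin φ₂ − sin φ₁ · cos φ₂ · cos Δλ )
  = atan2(0.40503, -0.51390) = 141.756° → normalised to [0°, 360°): 141.756°.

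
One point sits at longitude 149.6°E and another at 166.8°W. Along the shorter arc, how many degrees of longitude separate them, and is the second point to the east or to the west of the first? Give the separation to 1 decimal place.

Raw difference: -166.8 − 149.6 = -316.4°.
Normalise into (−180°, 180°]: -316.4° + 360° = 43.6°.
Positive ⇒ the second point lies to the east; separation 43.6°.

43.6° east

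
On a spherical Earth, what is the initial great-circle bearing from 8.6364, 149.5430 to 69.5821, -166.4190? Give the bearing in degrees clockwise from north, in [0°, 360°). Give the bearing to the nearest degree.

Δλ = -166.4190 − 149.5430 = -315.9620°; wrapped into (−180°, 180°]: 44.0380°.
θ = atan2( sin Δλ · cos φ₂ , cos φ₁ · sin φ₂ − sin φ₁ · cos φ₂ · cos Δλ )
  = atan2(0.24251, 0.88889) = 15.260° → normalised to [0°, 360°): 15.260°.

15°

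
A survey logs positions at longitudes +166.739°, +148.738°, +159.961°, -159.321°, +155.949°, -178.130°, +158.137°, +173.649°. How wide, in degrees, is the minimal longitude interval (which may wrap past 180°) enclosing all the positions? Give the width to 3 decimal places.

51.941°

Sort the longitudes: -178.130°, -159.321°, +148.738°, +155.949°, +158.137°, +159.961°, +166.739°, +173.649°.
Eastward gaps between consecutive values (wrapping around): 18.809°, 308.059°, 7.211°, 2.188°, 1.824°, 6.778°, 6.910°, 8.221°.
Largest gap = 308.059° ⇒ minimal covering band is its complement: 360° − 308.059° = 51.941°.
Band runs from +148.738° eastward to -159.321°, crossing the antimeridian.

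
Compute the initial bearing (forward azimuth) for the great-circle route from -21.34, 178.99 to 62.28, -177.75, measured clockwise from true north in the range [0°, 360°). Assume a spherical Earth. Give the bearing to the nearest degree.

2°

Δλ = -177.75 − 178.99 = -356.74°; wrapped into (−180°, 180°]: 3.26°.
θ = atan2( sin Δλ · cos φ₂ , cos φ₁ · sin φ₂ − sin φ₁ · cos φ₂ · cos Δλ )
  = atan2(0.02645, 0.99353) = 1.525° → normalised to [0°, 360°): 1.525°.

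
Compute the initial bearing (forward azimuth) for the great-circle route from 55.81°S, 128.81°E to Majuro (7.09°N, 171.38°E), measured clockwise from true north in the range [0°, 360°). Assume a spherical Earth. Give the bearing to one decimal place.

Δλ = 171.38 − 128.81 = 42.57°.
θ = atan2( sin Δλ · cos φ₂ , cos φ₁ · sin φ₂ − sin φ₁ · cos φ₂ · cos Δλ )
  = atan2(0.67132, 0.67388) = 44.891° → normalised to [0°, 360°): 44.891°.

44.9°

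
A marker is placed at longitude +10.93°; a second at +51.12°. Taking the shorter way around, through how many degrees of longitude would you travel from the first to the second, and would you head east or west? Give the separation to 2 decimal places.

Raw difference: 51.12 − 10.93 = 40.19°.
Normalise into (−180°, 180°]: 40.19° stays 40.19°.
Positive ⇒ the second point lies to the east; separation 40.19°.

40.19° east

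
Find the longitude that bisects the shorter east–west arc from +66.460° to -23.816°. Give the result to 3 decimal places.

+21.322°

Signed shortest Δλ from +66.460° to -23.816° is -90.276°.
Midpoint longitude = +66.460° + (-90.276°)/2 = +66.460° − 45.138° = +21.322°.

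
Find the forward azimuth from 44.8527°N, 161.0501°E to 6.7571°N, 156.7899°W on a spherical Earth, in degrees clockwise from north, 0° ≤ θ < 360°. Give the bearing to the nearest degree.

Δλ = -156.7899 − 161.0501 = -317.8400°; wrapped into (−180°, 180°]: 42.1600°.
θ = atan2( sin Δλ · cos φ₂ , cos φ₁ · sin φ₂ − sin φ₁ · cos φ₂ · cos Δλ )
  = atan2(0.66654, -0.43577) = 123.176° → normalised to [0°, 360°): 123.176°.

123°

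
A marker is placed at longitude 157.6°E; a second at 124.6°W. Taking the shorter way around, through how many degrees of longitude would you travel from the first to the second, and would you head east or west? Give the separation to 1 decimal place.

77.8° east

Raw difference: -124.6 − 157.6 = -282.2°.
Normalise into (−180°, 180°]: -282.2° + 360° = 77.8°.
Positive ⇒ the second point lies to the east; separation 77.8°.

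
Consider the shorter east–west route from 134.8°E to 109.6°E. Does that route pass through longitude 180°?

No

Signed shortest Δλ = ((109.6 − 134.8 + 180) mod 360) − 180 = -25.2°.
Going west by 25.2° from +134.8° reaches +109.6° without touching 180°.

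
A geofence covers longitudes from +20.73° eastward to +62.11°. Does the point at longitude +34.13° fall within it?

Yes

Band width going east from +20.73° to +62.11°: ((62.11 − 20.73) mod 360) = 41.38°.
Offset of +34.13° east of the west edge: ((34.13 − 20.73) mod 360) = 13.40°.
13.40° ≤ 41.38° ⇒ inside.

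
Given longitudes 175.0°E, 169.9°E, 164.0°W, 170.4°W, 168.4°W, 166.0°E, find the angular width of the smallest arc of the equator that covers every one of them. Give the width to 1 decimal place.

Sort the longitudes: -170.4°, -168.4°, -164.0°, +166.0°, +169.9°, +175.0°.
Eastward gaps between consecutive values (wrapping around): 2.0°, 4.4°, 330.0°, 3.9°, 5.1°, 14.6°.
Largest gap = 330.0° ⇒ minimal covering band is its complement: 360° − 330.0° = 30.0°.
Band runs from +166.0° eastward to -164.0°, crossing the antimeridian.

30.0°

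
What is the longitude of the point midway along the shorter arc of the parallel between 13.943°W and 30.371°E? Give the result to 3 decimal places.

8.214°E

Signed shortest Δλ from -13.943° to +30.371° is +44.314°.
Midpoint longitude = -13.943° + (+44.314°)/2 = -13.943° + 22.157° = +8.214°.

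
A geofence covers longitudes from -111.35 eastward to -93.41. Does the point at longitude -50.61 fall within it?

No

Band width going east from -111.35° to -93.41°: ((-93.41 − -111.35) mod 360) = 17.94°.
Offset of -50.61° east of the west edge: ((-50.61 − -111.35) mod 360) = 60.74°.
60.74° > 17.94° ⇒ outside.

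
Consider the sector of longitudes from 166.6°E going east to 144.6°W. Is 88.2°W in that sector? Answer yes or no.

Band width going east from +166.6° to -144.6°: ((-144.6 − 166.6) mod 360) = 48.8°.
Offset of -88.2° east of the west edge: ((-88.2 − 166.6) mod 360) = 105.2°.
105.2° > 48.8° ⇒ outside.

No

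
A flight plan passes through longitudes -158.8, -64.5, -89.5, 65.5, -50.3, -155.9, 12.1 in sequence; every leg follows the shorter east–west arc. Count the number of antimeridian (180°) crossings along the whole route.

Leg 1: -158.8° → -64.5°, shortest Δλ = 94.3° (east) — does not cross 180°.
Leg 2: -64.5° → -89.5°, shortest Δλ = -25.0° (west) — does not cross 180°.
Leg 3: -89.5° → +65.5°, shortest Δλ = 155.0° (east) — does not cross 180°.
Leg 4: +65.5° → -50.3°, shortest Δλ = -115.8° (west) — does not cross 180°.
Leg 5: -50.3° → -155.9°, shortest Δλ = -105.6° (west) — does not cross 180°.
Leg 6: -155.9° → +12.1°, shortest Δλ = 168.0° (east) — does not cross 180°.
Total crossings: 0.

0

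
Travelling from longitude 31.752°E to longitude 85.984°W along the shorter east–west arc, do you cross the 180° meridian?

No

Signed shortest Δλ = ((-85.984 − 31.752 + 180) mod 360) − 180 = -117.736°.
Going west by 117.736° from +31.752° reaches -85.984° without touching 180°.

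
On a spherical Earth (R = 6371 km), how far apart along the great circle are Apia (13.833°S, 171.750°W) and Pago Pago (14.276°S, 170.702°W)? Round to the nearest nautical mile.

67 nmi

Δλ = -170.702 − -171.750 = 1.048°.
Δφ = -14.276 − -13.833 = -0.443°.
a = sin²(Δφ/2) + cos φ₁ · cos φ₂ · sin²(Δλ/2) = 0.000094.
c = 2·atan2(√a, √(1−a)) = 0.01935 rad → d = 6371·c ≈ 123.31 km ≈ 66.58 nmi.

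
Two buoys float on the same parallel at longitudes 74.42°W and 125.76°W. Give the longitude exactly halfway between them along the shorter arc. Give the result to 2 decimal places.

Signed shortest Δλ from -74.42° to -125.76° is -51.34°.
Midpoint longitude = -74.42° + (-51.34°)/2 = -74.42° − 25.67° = -100.09°.

100.09°W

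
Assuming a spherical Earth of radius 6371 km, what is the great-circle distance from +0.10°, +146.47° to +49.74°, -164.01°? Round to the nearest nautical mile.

3909 nmi

Δλ = -164.01 − 146.47 = -310.48°; wrapped into (−180°, 180°]: 49.52°.
Δφ = 49.74 − 0.10 = 49.64°.
a = sin²(Δφ/2) + cos φ₁ · cos φ₂ · sin²(Δλ/2) = 0.289565.
c = 2·atan2(√a, √(1−a)) = 1.13639 rad → d = 6371·c ≈ 7239.95 km ≈ 3909.26 nmi.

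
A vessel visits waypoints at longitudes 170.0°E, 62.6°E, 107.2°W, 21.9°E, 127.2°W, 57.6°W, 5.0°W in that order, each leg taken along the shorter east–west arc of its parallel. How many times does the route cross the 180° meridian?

0

Leg 1: +170.0° → +62.6°, shortest Δλ = -107.4° (west) — does not cross 180°.
Leg 2: +62.6° → -107.2°, shortest Δλ = -169.8° (west) — does not cross 180°.
Leg 3: -107.2° → +21.9°, shortest Δλ = 129.1° (east) — does not cross 180°.
Leg 4: +21.9° → -127.2°, shortest Δλ = -149.1° (west) — does not cross 180°.
Leg 5: -127.2° → -57.6°, shortest Δλ = 69.6° (east) — does not cross 180°.
Leg 6: -57.6° → -5.0°, shortest Δλ = 52.6° (east) — does not cross 180°.
Total crossings: 0.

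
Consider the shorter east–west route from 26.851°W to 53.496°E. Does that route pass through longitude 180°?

Signed shortest Δλ = ((53.496 − -26.851 + 180) mod 360) − 180 = 80.347°.
Going east by 80.347° from -26.851° reaches +53.496° without touching 180°.

No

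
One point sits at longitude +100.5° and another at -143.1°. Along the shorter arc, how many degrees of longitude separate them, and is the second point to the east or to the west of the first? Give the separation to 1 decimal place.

116.4° east

Raw difference: -143.1 − 100.5 = -243.6°.
Normalise into (−180°, 180°]: -243.6° + 360° = 116.4°.
Positive ⇒ the second point lies to the east; separation 116.4°.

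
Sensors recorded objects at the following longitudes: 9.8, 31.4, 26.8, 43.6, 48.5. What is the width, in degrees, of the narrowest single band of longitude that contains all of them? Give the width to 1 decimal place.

38.7°

Sort the longitudes: +9.8°, +26.8°, +31.4°, +43.6°, +48.5°.
Eastward gaps between consecutive values (wrapping around): 17.0°, 4.6°, 12.2°, 4.9°, 321.3°.
Largest gap = 321.3° ⇒ minimal covering band is its complement: 360° − 321.3° = 38.7°.
Band runs from +9.8° eastward to +48.5°.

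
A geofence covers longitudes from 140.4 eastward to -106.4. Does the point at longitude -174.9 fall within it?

Band width going east from +140.4° to -106.4°: ((-106.4 − 140.4) mod 360) = 113.2°.
Offset of -174.9° east of the west edge: ((-174.9 − 140.4) mod 360) = 44.7°.
44.7° ≤ 113.2° ⇒ inside.

Yes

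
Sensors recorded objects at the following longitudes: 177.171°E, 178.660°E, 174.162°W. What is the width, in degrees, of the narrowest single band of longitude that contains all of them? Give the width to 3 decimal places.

8.667°

Sort the longitudes: -174.162°, +177.171°, +178.660°.
Eastward gaps between consecutive values (wrapping around): 351.333°, 1.489°, 7.178°.
Largest gap = 351.333° ⇒ minimal covering band is its complement: 360° − 351.333° = 8.667°.
Band runs from +177.171° eastward to -174.162°, crossing the antimeridian.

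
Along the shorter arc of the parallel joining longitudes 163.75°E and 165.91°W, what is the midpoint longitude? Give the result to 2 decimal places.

Signed shortest Δλ from +163.75° to -165.91° is +30.34°.
Midpoint longitude = +163.75° + (+30.34°)/2 = +163.75° + 15.17° = +178.92°.
(The naïve average (+163.75 + -165.91)/2 = -1.08° is on the wrong side of the globe.)

178.92°E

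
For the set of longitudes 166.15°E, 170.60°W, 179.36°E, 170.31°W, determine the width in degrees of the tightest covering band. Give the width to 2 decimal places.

Sort the longitudes: -170.60°, -170.31°, +166.15°, +179.36°.
Eastward gaps between consecutive values (wrapping around): 0.29°, 336.46°, 13.21°, 10.04°.
Largest gap = 336.46° ⇒ minimal covering band is its complement: 360° − 336.46° = 23.54°.
Band runs from +166.15° eastward to -170.31°, crossing the antimeridian.

23.54°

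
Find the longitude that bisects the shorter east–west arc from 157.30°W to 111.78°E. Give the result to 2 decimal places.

Signed shortest Δλ from -157.30° to +111.78° is -90.92°.
Midpoint longitude = -157.30° + (-90.92°)/2 = -157.30° − 45.46° = -202.76°.
Normalise into (−180°, 180°]: +157.24°.
(The naïve average (-157.30 + +111.78)/2 = -22.76° is on the wrong side of the globe.)

157.24°E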